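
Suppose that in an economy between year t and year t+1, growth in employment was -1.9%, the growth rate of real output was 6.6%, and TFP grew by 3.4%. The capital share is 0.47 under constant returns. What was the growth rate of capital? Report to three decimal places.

8.951%

Labor's share = 1 − 0.47 = 0.53.
gY = gA + 0.53×(-1.9) + 0.47×g.
0.47×g = 6.6 − 3.4 + 1.007 = 4.207.
g = 4.207 / 0.47 = 8.95106%.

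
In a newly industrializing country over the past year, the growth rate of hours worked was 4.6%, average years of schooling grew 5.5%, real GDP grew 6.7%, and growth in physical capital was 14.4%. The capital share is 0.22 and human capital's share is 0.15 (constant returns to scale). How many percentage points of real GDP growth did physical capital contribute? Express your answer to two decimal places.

3.17

Contribution = share × growth = 0.22 × 14.4 = 3.168 pp.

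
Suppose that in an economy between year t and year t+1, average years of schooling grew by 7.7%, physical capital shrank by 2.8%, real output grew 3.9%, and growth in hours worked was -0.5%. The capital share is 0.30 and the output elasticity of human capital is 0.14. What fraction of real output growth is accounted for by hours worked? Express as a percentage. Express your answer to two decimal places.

Labor's share = 1 − 0.3 − 0.14 = 0.56.
Hours worked contributed 0.56 × (-0.5) = -0.28 pp.
Share of growth = -0.28 / 3.9 × 100 = -7.1795%.

Hours worked accounted for -7.18% of growth.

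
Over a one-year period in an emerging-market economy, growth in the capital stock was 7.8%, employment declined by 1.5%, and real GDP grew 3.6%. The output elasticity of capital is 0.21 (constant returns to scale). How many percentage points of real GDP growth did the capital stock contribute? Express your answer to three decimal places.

Contribution = share × growth = 0.21 × 7.8 = 1.638 pp.

1.638 pp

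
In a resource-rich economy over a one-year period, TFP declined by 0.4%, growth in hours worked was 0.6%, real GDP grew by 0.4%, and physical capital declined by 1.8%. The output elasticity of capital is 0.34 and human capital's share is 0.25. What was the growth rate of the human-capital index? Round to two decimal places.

Labor's share = 1 − 0.34 − 0.25 = 0.41.
gY = gA + 0.34×(-1.8) + 0.41×0.6 + 0.25×g.
0.25×g = 0.4 + 0.4 + 0.366 = 1.166.
g = 1.166 / 0.25 = 4.664%.

The human-capital index growth was 4.66%.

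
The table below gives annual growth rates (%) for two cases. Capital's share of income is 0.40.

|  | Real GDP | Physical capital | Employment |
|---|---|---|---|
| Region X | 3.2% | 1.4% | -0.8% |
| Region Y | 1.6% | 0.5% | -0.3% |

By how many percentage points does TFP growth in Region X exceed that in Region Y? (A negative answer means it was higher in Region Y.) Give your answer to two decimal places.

1.54 percentage points

Labor's share = 1 − 0.4 = 0.6.
Region X: TFP = 3.2 − 0.56 + 0.48 = 3.12%.
Region Y: TFP = 1.6 − 0.2 + 0.18 = 1.58%.
Difference = 3.12 − (1.58) = 1.54 pp.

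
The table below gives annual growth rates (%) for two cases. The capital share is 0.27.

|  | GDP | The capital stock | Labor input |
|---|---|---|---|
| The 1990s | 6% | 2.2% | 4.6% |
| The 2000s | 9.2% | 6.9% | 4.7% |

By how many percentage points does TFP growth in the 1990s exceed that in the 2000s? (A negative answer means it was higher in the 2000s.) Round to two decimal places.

-1.86 percentage points

Labor's share = 1 − 0.27 = 0.73.
The 1990s: TFP = 6 − 0.594 − 3.358 = 2.048%.
The 2000s: TFP = 9.2 − 1.863 − 3.431 = 3.906%.
Difference = 2.048 − (3.906) = -1.858 pp.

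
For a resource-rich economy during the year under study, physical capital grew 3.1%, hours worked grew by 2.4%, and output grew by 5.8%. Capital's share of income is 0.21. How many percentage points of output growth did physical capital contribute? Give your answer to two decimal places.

0.65 percentage points

Contribution = share × growth = 0.21 × 3.1 = 0.651 pp.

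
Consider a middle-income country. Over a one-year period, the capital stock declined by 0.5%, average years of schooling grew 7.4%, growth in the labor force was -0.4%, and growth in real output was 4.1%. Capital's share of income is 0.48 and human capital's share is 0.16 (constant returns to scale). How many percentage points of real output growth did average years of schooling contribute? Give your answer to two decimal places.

Contribution = share × growth = 0.16 × 7.4 = 1.184 pp.

1.18 percentage points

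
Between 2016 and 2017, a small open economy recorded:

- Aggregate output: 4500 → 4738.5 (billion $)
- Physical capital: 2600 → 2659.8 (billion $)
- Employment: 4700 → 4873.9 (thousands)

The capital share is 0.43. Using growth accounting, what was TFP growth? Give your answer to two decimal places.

Aggregate output growth = (4738.5 − 4500) / 4500 = 5.3%.
Physical capital growth = (2659.8 − 2600) / 2600 = 2.3%.
Employment growth = (4873.9 − 4700) / 4700 = 3.7%.
Labor's share = 1 − 0.43 = 0.57.
Physical capital: 0.43 × 2.3 = 0.989 pp.
Employment: 0.57 × 3.7 = 2.109 pp.
TFP growth = 5.3 − 3.098 = 2.202%.

TFP grew 2.20%.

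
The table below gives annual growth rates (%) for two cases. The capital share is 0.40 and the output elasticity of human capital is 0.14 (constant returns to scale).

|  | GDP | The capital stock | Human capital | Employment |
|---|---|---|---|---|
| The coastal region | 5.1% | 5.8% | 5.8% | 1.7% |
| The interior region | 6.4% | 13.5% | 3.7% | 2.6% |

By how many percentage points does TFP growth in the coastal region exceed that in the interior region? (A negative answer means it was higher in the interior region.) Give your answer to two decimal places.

1.90 percentage points

Labor's share = 1 − 0.4 − 0.14 = 0.46.
The coastal region: TFP = 5.1 − 2.32 − 0.812 − 0.782 = 1.186%.
The interior region: TFP = 6.4 − 5.4 − 0.518 − 1.196 = -0.714%.
Difference = 1.186 − (-0.714) = 1.9 pp.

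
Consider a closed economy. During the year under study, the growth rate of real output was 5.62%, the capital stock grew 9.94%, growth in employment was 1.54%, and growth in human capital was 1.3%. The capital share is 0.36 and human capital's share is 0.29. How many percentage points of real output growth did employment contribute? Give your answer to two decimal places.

Labor's share = 1 − 0.36 − 0.29 = 0.35.
Contribution = share × growth = 0.35 × 1.54 = 0.539 pp.

0.54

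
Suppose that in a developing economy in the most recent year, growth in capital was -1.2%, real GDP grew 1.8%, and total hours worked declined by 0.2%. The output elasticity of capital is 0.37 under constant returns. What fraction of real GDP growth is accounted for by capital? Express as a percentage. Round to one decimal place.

Capital contributed 0.37 × (-1.2) = -0.444 pp.
Share of growth = -0.444 / 1.8 × 100 = -24.667%.

Capital accounted for -24.7% of growth.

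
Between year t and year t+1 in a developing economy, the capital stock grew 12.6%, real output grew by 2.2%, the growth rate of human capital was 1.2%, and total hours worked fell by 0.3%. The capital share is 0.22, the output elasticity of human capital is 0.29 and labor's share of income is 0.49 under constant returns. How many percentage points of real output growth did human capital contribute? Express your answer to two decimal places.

Contribution = share × growth = 0.29 × 1.2 = 0.348 pp.

0.35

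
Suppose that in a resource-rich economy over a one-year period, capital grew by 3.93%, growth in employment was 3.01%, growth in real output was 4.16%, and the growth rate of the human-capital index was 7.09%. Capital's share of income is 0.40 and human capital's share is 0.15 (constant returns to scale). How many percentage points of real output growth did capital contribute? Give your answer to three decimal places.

1.572 pp

Contribution = share × growth = 0.4 × 3.93 = 1.572 pp.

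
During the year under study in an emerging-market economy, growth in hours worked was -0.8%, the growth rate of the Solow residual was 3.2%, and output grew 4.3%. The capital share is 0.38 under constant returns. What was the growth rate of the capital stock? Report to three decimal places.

Labor's share = 1 − 0.38 = 0.62.
gY = gA + 0.62×(-0.8) + 0.38×g.
0.38×g = 4.3 − 3.2 + 0.496 = 1.596.
g = 1.596 / 0.38 = 4.2%.

The capital stock grew 4.200%.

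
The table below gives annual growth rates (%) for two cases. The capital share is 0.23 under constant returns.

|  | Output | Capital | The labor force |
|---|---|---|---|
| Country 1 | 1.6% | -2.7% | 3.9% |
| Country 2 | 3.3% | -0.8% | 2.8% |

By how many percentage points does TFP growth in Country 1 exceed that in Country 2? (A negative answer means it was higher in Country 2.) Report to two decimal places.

-2.11 percentage points

Labor's share = 1 − 0.23 = 0.77.
Country 1: TFP = 1.6 + 0.621 − 3.003 = -0.782%.
Country 2: TFP = 3.3 + 0.184 − 2.156 = 1.328%.
Difference = -0.782 − (1.328) = -2.11 pp.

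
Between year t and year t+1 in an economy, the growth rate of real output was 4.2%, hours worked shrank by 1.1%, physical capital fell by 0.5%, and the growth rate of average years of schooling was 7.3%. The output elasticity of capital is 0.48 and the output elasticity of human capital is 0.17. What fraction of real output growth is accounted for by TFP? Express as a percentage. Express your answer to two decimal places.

TFP accounted for 85.33% of growth.

Labor's share = 1 − 0.48 − 0.17 = 0.35.
Physical capital: 0.48 × (-0.5) = -0.24 pp.
Average years of schooling: 0.17 × 7.3 = 1.241 pp.
Hours worked: 0.35 × (-1.1) = -0.385 pp.
TFP growth = 4.2 − 0.616 = 3.584%.
TFP share of growth = 3.584 / 4.2 × 100 = 85.3333%.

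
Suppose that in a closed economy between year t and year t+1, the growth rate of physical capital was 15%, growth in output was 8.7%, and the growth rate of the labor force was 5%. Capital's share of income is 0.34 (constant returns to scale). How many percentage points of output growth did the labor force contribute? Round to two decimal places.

3.30 percentage points

Labor's share = 1 − 0.34 = 0.66.
Contribution = share × growth = 0.66 × 5 = 3.3 pp.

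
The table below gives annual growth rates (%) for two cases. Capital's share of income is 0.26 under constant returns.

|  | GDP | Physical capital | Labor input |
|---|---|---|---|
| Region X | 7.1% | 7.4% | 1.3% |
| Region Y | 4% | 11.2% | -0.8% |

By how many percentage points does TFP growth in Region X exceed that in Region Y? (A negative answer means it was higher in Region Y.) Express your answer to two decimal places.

2.53 percentage points

Labor's share = 1 − 0.26 = 0.74.
Region X: TFP = 7.1 − 1.924 − 0.962 = 4.214%.
Region Y: TFP = 4 − 2.912 + 0.592 = 1.68%.
Difference = 4.214 − (1.68) = 2.534 pp.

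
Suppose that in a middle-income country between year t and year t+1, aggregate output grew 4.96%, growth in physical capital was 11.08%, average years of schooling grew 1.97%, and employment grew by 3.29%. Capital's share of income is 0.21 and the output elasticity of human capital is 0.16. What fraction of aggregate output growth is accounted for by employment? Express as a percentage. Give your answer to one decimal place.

41.8%

Labor's share = 1 − 0.21 − 0.16 = 0.63.
Employment contributed 0.63 × 3.29 = 2.0727 pp.
Share of growth = 2.0727 / 4.96 × 100 = 41.788%.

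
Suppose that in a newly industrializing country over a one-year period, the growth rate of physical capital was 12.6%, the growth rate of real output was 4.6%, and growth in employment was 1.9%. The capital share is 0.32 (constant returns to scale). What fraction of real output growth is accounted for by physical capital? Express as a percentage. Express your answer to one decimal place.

87.7%

Physical capital contributed 0.32 × 12.6 = 4.032 pp.
Share of growth = 4.032 / 4.6 × 100 = 87.652%.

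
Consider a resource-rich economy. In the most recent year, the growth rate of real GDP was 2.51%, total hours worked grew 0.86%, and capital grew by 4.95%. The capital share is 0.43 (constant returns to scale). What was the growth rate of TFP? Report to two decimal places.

-0.11%

Labor's share = 1 − 0.43 = 0.57.
Capital: 0.43 × 4.95 = 2.1285 pp.
Total hours worked: 0.57 × 0.86 = 0.4902 pp.
TFP growth = 2.51 − 2.6187 = -0.1087%.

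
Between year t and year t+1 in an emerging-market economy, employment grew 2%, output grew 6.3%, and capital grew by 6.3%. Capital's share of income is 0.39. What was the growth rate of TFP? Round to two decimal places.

Labor's share = 1 − 0.39 = 0.61.
Capital: 0.39 × 6.3 = 2.457 pp.
Employment: 0.61 × 2 = 1.22 pp.
TFP growth = 6.3 − 3.677 = 2.623%.

2.62%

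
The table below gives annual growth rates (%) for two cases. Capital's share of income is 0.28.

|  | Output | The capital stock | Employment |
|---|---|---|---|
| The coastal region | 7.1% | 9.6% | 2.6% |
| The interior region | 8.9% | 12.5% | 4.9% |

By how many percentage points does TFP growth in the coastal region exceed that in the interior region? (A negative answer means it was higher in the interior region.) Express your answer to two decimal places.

Labor's share = 1 − 0.28 = 0.72.
The coastal region: TFP = 7.1 − 2.688 − 1.872 = 2.54%.
The interior region: TFP = 8.9 − 3.5 − 3.528 = 1.872%.
Difference = 2.54 − (1.872) = 0.668 pp.

0.67 percentage points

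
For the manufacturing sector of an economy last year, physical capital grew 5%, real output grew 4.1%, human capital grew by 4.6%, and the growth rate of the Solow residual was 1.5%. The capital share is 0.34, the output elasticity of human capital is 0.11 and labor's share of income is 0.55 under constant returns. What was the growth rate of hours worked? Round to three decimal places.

Labor's share = 1 − 0.34 − 0.11 = 0.55.
gY = gA + 0.34×5 + 0.11×4.6 + 0.55×g.
0.55×g = 4.1 − 1.5 − 2.206 = 0.394.
g = 0.394 / 0.55 = 0.71636%.

0.716%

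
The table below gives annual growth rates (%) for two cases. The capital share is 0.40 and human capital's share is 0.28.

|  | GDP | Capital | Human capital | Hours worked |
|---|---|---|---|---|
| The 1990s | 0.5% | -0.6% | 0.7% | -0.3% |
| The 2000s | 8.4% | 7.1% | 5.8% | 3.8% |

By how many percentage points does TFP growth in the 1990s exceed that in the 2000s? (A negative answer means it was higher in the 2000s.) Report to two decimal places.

Labor's share = 1 − 0.4 − 0.28 = 0.32.
The 1990s: TFP = 0.5 + 0.24 − 0.196 + 0.096 = 0.64%.
The 2000s: TFP = 8.4 − 2.84 − 1.624 − 1.216 = 2.72%.
Difference = 0.64 − (2.72) = -2.08 pp.

-2.08 percentage points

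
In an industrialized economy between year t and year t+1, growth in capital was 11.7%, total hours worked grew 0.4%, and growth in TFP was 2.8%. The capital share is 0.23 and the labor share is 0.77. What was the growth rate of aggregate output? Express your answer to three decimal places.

5.799%

Labor's share = 1 − 0.23 = 0.77.
Capital: 0.23 × 11.7 = 2.691 pp.
Total hours worked: 0.77 × 0.4 = 0.308 pp.
Output growth = 2.8 + 2.999 = 5.799%.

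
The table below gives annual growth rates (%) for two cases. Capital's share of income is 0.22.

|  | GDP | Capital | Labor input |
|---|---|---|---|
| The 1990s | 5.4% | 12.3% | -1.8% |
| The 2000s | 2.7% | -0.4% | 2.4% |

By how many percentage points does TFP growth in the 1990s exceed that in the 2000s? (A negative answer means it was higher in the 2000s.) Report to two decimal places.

Labor's share = 1 − 0.22 = 0.78.
The 1990s: TFP = 5.4 − 2.706 + 1.404 = 4.098%.
The 2000s: TFP = 2.7 + 0.088 − 1.872 = 0.916%.
Difference = 4.098 − (0.916) = 3.182 pp.

3.18 percentage points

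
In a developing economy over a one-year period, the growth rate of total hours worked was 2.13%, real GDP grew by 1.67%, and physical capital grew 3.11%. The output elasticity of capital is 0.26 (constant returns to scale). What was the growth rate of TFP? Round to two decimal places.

Labor's share = 1 − 0.26 = 0.74.
Physical capital: 0.26 × 3.11 = 0.8086 pp.
Total hours worked: 0.74 × 2.13 = 1.5762 pp.
TFP growth = 1.67 − 2.3848 = -0.7148%.

-0.71%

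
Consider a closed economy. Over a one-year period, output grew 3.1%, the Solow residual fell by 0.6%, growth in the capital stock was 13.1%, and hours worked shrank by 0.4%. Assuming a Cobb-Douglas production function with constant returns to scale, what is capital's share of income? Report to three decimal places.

gY = gA + α·gK + (1−α)·gL, so gY − gA − gL = α(gK − gL).
3.1 + 0.6 + 0.4 = α × (13.1 − (-0.4)).
4.1 = 13.5 α, so α = 0.3037.

Capital's share of income is 0.304.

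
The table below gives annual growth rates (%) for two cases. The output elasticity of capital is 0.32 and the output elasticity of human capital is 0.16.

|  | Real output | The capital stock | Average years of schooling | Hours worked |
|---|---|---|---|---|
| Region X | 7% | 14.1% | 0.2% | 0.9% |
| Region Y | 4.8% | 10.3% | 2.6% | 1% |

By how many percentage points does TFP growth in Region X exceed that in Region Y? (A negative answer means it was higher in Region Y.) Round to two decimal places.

Labor's share = 1 − 0.32 − 0.16 = 0.52.
Region X: TFP = 7 − 4.512 − 0.032 − 0.468 = 1.988%.
Region Y: TFP = 4.8 − 3.296 − 0.416 − 0.52 = 0.568%.
Difference = 1.988 − (0.568) = 1.42 pp.

1.42 percentage points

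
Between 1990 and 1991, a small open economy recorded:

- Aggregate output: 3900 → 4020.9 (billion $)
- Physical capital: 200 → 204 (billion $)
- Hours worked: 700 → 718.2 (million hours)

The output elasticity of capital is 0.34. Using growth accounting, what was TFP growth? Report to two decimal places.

TFP growth was 0.70%.

Aggregate output growth = (4020.9 − 3900) / 3900 = 3.1%.
Physical capital growth = (204 − 200) / 200 = 2%.
Hours worked growth = (718.2 − 700) / 700 = 2.6%.
Labor's share = 1 − 0.34 = 0.66.
Physical capital: 0.34 × 2 = 0.68 pp.
Hours worked: 0.66 × 2.6 = 1.716 pp.
TFP growth = 3.1 − 2.396 = 0.704%.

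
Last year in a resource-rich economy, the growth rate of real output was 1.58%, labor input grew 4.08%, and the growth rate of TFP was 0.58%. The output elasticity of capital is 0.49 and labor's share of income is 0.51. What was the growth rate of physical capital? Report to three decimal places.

-2.206%

Labor's share = 1 − 0.49 = 0.51.
gY = gA + 0.51×4.08 + 0.49×g.
0.49×g = 1.58 − 0.58 − 2.0808 = -1.0808.
g = -1.0808 / 0.49 = -2.20571%.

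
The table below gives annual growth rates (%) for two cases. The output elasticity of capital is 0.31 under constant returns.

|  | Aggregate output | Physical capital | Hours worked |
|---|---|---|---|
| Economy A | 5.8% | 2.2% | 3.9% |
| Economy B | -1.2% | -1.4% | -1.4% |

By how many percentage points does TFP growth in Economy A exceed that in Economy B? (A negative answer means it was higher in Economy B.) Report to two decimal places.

2.23 percentage points

Labor's share = 1 − 0.31 = 0.69.
Economy A: TFP = 5.8 − 0.682 − 2.691 = 2.427%.
Economy B: TFP = -1.2 + 0.434 + 0.966 = 0.2%.
Difference = 2.427 − (0.2) = 2.227 pp.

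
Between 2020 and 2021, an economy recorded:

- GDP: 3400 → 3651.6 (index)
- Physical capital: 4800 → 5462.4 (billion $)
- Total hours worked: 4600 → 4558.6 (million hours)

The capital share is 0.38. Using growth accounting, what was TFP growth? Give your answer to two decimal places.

TFP growth was 2.71%.

GDP growth = (3651.6 − 3400) / 3400 = 7.4%.
Physical capital growth = (5462.4 − 4800) / 4800 = 13.8%.
Total hours worked growth = (4558.6 − 4600) / 4600 = -0.9%.
Labor's share = 1 − 0.38 = 0.62.
Physical capital: 0.38 × 13.8 = 5.244 pp.
Total hours worked: 0.62 × (-0.9) = -0.558 pp.
TFP growth = 7.4 − 4.686 = 2.714%.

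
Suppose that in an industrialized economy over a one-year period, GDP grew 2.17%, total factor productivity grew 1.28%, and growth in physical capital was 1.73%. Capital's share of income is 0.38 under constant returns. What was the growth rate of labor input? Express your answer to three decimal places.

Labor's share = 1 − 0.38 = 0.62.
gY = gA + 0.38×1.73 + 0.62×g.
0.62×g = 2.17 − 1.28 − 0.6574 = 0.2326.
g = 0.2326 / 0.62 = 0.37516%.

0.375%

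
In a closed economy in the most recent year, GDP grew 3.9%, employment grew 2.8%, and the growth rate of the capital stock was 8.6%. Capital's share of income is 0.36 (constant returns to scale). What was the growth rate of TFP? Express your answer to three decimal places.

-0.988%

Labor's share = 1 − 0.36 = 0.64.
The capital stock: 0.36 × 8.6 = 3.096 pp.
Employment: 0.64 × 2.8 = 1.792 pp.
TFP growth = 3.9 − 4.888 = -0.988%.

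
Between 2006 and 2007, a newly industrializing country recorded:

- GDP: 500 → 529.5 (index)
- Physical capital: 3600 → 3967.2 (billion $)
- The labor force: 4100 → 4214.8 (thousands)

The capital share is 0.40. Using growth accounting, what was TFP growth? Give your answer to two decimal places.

0.14%

GDP growth = (529.5 − 500) / 500 = 5.9%.
Physical capital growth = (3967.2 − 3600) / 3600 = 10.2%.
The labor force growth = (4214.8 − 4100) / 4100 = 2.8%.
Labor's share = 1 − 0.4 = 0.6.
Physical capital: 0.4 × 10.2 = 4.08 pp.
The labor force: 0.6 × 2.8 = 1.68 pp.
TFP growth = 5.9 − 5.76 = 0.14%.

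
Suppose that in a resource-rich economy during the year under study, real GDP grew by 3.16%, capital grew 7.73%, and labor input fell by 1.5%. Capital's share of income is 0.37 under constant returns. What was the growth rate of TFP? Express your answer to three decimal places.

Labor's share = 1 − 0.37 = 0.63.
Capital: 0.37 × 7.73 = 2.8601 pp.
Labor input: 0.63 × (-1.5) = -0.945 pp.
TFP growth = 3.16 − 1.9151 = 1.2449%.

1.245%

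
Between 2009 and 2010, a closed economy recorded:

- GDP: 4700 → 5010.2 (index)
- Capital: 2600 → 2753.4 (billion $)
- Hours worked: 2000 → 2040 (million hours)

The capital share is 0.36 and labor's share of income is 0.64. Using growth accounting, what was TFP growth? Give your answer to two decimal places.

GDP growth = (5010.2 − 4700) / 4700 = 6.6%.
Capital growth = (2753.4 − 2600) / 2600 = 5.9%.
Hours worked growth = (2040 − 2000) / 2000 = 2%.
Labor's share = 1 − 0.36 = 0.64.
Capital: 0.36 × 5.9 = 2.124 pp.
Hours worked: 0.64 × 2 = 1.28 pp.
TFP growth = 6.6 − 3.404 = 3.196%.

3.20%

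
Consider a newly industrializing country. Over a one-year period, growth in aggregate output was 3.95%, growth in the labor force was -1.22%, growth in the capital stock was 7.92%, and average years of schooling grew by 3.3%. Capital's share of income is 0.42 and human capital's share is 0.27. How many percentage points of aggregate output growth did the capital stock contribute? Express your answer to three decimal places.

3.326 pp

Contribution = share × growth = 0.42 × 7.92 = 3.3264 pp.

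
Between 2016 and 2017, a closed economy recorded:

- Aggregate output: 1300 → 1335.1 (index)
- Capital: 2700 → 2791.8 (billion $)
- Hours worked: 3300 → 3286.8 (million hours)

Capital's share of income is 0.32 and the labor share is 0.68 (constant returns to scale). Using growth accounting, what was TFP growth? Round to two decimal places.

1.88%

Aggregate output growth = (1335.1 − 1300) / 1300 = 2.7%.
Capital growth = (2791.8 − 2700) / 2700 = 3.4%.
Hours worked growth = (3286.8 − 3300) / 3300 = -0.4%.
Labor's share = 1 − 0.32 = 0.68.
Capital: 0.32 × 3.4 = 1.088 pp.
Hours worked: 0.68 × (-0.4) = -0.272 pp.
TFP growth = 2.7 − 0.816 = 1.884%.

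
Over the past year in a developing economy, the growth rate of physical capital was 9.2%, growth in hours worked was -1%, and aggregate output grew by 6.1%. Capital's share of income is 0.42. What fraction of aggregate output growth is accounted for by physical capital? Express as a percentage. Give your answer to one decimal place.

Physical capital accounted for 63.3% of growth.

Physical capital contributed 0.42 × 9.2 = 3.864 pp.
Share of growth = 3.864 / 6.1 × 100 = 63.344%.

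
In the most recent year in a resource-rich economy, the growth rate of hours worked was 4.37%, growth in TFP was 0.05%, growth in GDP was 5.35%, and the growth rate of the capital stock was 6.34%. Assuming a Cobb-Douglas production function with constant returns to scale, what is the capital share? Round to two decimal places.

gY = gA + α·gK + (1−α)·gL, so gY − gA − gL = α(gK − gL).
5.35 − 0.05 − 4.37 = α × (6.34 − 4.37).
0.93 = 1.97 α, so α = 0.4721.

α = 0.47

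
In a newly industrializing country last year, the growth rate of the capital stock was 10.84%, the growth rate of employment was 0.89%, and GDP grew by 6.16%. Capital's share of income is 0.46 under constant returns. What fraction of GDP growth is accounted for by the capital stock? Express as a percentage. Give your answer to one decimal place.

The capital stock contributed 0.46 × 10.84 = 4.9864 pp.
Share of growth = 4.9864 / 6.16 × 100 = 80.948%.

80.9%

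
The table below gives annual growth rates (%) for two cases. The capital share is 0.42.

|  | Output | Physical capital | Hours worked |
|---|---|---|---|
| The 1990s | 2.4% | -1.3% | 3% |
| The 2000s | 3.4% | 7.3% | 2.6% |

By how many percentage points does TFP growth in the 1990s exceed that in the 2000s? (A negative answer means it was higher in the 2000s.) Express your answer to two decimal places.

Labor's share = 1 − 0.42 = 0.58.
The 1990s: TFP = 2.4 + 0.546 − 1.74 = 1.206%.
The 2000s: TFP = 3.4 − 3.066 − 1.508 = -1.174%.
Difference = 1.206 − (-1.174) = 2.38 pp.

2.38 percentage points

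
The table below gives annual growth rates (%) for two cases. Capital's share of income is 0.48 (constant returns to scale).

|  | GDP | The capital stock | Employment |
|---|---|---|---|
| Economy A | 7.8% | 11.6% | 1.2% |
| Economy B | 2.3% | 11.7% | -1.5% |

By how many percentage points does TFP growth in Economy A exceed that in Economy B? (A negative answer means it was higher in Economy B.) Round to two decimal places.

4.14 percentage points

Labor's share = 1 − 0.48 = 0.52.
Economy A: TFP = 7.8 − 5.568 − 0.624 = 1.608%.
Economy B: TFP = 2.3 − 5.616 + 0.78 = -2.536%.
Difference = 1.608 − (-2.536) = 4.144 pp.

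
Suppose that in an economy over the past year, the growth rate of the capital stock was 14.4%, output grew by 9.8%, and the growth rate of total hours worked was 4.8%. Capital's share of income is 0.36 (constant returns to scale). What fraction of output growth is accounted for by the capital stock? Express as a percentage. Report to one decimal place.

52.9%

The capital stock contributed 0.36 × 14.4 = 5.184 pp.
Share of growth = 5.184 / 9.8 × 100 = 52.898%.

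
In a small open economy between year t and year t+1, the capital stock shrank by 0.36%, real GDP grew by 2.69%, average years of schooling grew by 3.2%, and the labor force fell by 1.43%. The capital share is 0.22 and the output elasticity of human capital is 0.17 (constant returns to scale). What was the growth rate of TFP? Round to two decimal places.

Labor's share = 1 − 0.22 − 0.17 = 0.61.
The capital stock: 0.22 × (-0.36) = -0.0792 pp.
Average years of schooling: 0.17 × 3.2 = 0.544 pp.
The labor force: 0.61 × (-1.43) = -0.8723 pp.
TFP growth = 2.69 + 0.4075 = 3.0975%.

3.10%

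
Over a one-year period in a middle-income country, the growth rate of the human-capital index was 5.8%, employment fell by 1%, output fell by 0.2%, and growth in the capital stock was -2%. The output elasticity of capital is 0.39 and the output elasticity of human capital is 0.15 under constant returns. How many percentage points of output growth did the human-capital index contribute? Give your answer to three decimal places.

0.870

Contribution = share × growth = 0.15 × 5.8 = 0.87 pp.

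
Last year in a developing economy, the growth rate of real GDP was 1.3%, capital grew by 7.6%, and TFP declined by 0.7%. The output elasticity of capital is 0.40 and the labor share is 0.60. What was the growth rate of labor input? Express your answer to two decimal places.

-1.73%

Labor's share = 1 − 0.4 = 0.6.
gY = gA + 0.4×7.6 + 0.6×g.
0.6×g = 1.3 + 0.7 − 3.04 = -1.04.
g = -1.04 / 0.6 = -1.7333%.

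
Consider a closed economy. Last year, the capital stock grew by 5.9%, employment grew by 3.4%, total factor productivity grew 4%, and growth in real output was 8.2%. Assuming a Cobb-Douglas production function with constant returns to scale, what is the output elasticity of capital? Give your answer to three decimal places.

α = 0.320

gY = gA + α·gK + (1−α)·gL, so gY − gA − gL = α(gK − gL).
8.2 − 4 − 3.4 = α × (5.9 − 3.4).
0.8 = 2.5 α, so α = 0.32.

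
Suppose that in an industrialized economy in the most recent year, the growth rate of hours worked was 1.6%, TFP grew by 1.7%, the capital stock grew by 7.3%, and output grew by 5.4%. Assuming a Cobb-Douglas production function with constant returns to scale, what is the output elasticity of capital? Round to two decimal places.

0.37

gY = gA + α·gK + (1−α)·gL, so gY − gA − gL = α(gK − gL).
5.4 − 1.7 − 1.6 = α × (7.3 − 1.6).
2.1 = 5.7 α, so α = 0.3684.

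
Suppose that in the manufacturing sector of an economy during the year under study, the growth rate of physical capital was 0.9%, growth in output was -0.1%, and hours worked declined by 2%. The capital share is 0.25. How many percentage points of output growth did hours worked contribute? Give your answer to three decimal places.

Labor's share = 1 − 0.25 = 0.75.
Contribution = share × growth = 0.75 × (-2) = -1.5 pp.

-1.500 percentage points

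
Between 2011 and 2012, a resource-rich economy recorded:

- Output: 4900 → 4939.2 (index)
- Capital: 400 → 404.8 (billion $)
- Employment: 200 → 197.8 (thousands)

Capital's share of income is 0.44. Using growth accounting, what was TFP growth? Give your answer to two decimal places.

0.89%

Output growth = (4939.2 − 4900) / 4900 = 0.8%.
Capital growth = (404.8 − 400) / 400 = 1.2%.
Employment growth = (197.8 − 200) / 200 = -1.1%.
Labor's share = 1 − 0.44 = 0.56.
Capital: 0.44 × 1.2 = 0.528 pp.
Employment: 0.56 × (-1.1) = -0.616 pp.
TFP growth = 0.8 + 0.088 = 0.888%.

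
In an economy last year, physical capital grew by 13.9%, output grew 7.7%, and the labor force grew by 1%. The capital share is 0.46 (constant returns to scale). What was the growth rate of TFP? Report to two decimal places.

Labor's share = 1 − 0.46 = 0.54.
Physical capital: 0.46 × 13.9 = 6.394 pp.
The labor force: 0.54 × 1 = 0.54 pp.
TFP growth = 7.7 − 6.934 = 0.766%.

0.77%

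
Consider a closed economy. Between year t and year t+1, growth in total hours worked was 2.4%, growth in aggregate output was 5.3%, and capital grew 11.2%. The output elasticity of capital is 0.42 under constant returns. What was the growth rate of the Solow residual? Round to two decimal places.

-0.80%

Labor's share = 1 − 0.42 = 0.58.
Capital: 0.42 × 11.2 = 4.704 pp.
Total hours worked: 0.58 × 2.4 = 1.392 pp.
TFP growth = 5.3 − 6.096 = -0.796%.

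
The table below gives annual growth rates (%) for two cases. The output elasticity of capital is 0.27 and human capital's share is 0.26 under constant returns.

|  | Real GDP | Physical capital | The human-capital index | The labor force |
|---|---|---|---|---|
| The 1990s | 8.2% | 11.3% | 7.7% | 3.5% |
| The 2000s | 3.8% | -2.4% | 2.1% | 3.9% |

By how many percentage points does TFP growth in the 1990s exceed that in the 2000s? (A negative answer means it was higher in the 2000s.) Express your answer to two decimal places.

Labor's share = 1 − 0.27 − 0.26 = 0.47.
The 1990s: TFP = 8.2 − 3.051 − 2.002 − 1.645 = 1.502%.
The 2000s: TFP = 3.8 + 0.648 − 0.546 − 1.833 = 2.069%.
Difference = 1.502 − (2.069) = -0.567 pp.

-0.57 percentage points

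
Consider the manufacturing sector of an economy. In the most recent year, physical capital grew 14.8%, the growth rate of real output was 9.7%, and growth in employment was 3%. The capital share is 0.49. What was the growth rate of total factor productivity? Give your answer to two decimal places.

0.92%

Labor's share = 1 − 0.49 = 0.51.
Physical capital: 0.49 × 14.8 = 7.252 pp.
Employment: 0.51 × 3 = 1.53 pp.
TFP growth = 9.7 − 8.782 = 0.918%.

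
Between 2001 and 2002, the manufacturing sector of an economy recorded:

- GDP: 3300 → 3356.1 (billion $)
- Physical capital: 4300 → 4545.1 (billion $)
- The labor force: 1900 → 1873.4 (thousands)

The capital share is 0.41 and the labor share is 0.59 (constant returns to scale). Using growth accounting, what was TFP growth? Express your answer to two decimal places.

GDP growth = (3356.1 − 3300) / 3300 = 1.7%.
Physical capital growth = (4545.1 − 4300) / 4300 = 5.7%.
The labor force growth = (1873.4 − 1900) / 1900 = -1.4%.
Labor's share = 1 − 0.41 = 0.59.
Physical capital: 0.41 × 5.7 = 2.337 pp.
The labor force: 0.59 × (-1.4) = -0.826 pp.
TFP growth = 1.7 − 1.511 = 0.189%.

0.19%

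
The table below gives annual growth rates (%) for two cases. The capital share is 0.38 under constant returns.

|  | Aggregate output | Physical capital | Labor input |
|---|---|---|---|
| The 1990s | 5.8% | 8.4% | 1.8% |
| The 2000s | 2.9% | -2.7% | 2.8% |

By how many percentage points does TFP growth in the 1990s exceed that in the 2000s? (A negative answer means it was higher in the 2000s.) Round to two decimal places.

-0.70 percentage points

Labor's share = 1 − 0.38 = 0.62.
The 1990s: TFP = 5.8 − 3.192 − 1.116 = 1.492%.
The 2000s: TFP = 2.9 + 1.026 − 1.736 = 2.19%.
Difference = 1.492 − (2.19) = -0.698 pp.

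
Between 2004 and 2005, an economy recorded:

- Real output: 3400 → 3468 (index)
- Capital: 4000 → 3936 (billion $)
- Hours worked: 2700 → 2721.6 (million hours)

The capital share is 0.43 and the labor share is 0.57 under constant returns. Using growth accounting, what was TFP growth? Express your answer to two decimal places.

TFP growth was 2.23%.

Real output growth = (3468 − 3400) / 3400 = 2%.
Capital growth = (3936 − 4000) / 4000 = -1.6%.
Hours worked growth = (2721.6 − 2700) / 2700 = 0.8%.
Labor's share = 1 − 0.43 = 0.57.
Capital: 0.43 × (-1.6) = -0.688 pp.
Hours worked: 0.57 × 0.8 = 0.456 pp.
TFP growth = 2 + 0.232 = 2.232%.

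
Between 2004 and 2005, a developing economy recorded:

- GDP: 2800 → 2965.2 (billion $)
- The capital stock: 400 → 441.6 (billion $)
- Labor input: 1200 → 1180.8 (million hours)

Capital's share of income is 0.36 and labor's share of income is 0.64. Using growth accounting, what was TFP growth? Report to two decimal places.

3.18%

GDP growth = (2965.2 − 2800) / 2800 = 5.9%.
The capital stock growth = (441.6 − 400) / 400 = 10.4%.
Labor input growth = (1180.8 − 1200) / 1200 = -1.6%.
Labor's share = 1 − 0.36 = 0.64.
The capital stock: 0.36 × 10.4 = 3.744 pp.
Labor input: 0.64 × (-1.6) = -1.024 pp.
TFP growth = 5.9 − 2.72 = 3.18%.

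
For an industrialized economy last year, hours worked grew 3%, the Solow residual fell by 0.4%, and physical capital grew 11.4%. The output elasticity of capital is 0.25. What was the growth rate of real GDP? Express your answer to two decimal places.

Real GDP grew 4.70%.

Labor's share = 1 − 0.25 = 0.75.
Physical capital: 0.25 × 11.4 = 2.85 pp.
Hours worked: 0.75 × 3 = 2.25 pp.
Output growth = -0.4 + 5.1 = 4.7%.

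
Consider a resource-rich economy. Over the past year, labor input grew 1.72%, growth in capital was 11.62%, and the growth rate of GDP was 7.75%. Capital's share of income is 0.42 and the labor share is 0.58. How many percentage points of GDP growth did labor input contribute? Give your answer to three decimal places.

Labor's share = 1 − 0.42 = 0.58.
Contribution = share × growth = 0.58 × 1.72 = 0.9976 pp.

0.998 pp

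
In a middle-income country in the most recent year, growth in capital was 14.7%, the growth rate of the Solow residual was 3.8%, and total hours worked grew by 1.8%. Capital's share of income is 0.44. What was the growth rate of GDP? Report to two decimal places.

11.28%

Labor's share = 1 − 0.44 = 0.56.
Capital: 0.44 × 14.7 = 6.468 pp.
Total hours worked: 0.56 × 1.8 = 1.008 pp.
Output growth = 3.8 + 7.476 = 11.276%.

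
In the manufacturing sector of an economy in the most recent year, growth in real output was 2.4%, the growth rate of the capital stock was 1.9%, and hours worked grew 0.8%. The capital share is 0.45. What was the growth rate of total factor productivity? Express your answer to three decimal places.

1.105%

Labor's share = 1 − 0.45 = 0.55.
The capital stock: 0.45 × 1.9 = 0.855 pp.
Hours worked: 0.55 × 0.8 = 0.44 pp.
TFP growth = 2.4 − 1.295 = 1.105%.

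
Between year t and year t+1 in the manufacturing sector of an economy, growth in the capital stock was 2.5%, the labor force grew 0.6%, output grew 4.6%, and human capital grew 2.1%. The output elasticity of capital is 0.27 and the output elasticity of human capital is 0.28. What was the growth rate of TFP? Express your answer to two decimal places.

3.07%

Labor's share = 1 − 0.27 − 0.28 = 0.45.
The capital stock: 0.27 × 2.5 = 0.675 pp.
Human capital: 0.28 × 2.1 = 0.588 pp.
The labor force: 0.45 × 0.6 = 0.27 pp.
TFP growth = 4.6 − 1.533 = 3.067%.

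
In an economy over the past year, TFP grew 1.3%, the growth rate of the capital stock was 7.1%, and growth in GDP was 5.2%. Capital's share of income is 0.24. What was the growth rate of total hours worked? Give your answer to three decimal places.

Labor's share = 1 − 0.24 = 0.76.
gY = gA + 0.24×7.1 + 0.76×g.
0.76×g = 5.2 − 1.3 − 1.704 = 2.196.
g = 2.196 / 0.76 = 2.88947%.

2.889%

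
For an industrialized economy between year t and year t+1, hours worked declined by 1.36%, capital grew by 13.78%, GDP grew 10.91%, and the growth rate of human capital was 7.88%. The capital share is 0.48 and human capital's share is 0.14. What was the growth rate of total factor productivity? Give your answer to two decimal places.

Labor's share = 1 − 0.48 − 0.14 = 0.38.
Capital: 0.48 × 13.78 = 6.6144 pp.
Human capital: 0.14 × 7.88 = 1.1032 pp.
Hours worked: 0.38 × (-1.36) = -0.5168 pp.
TFP growth = 10.91 − 7.2008 = 3.7092%.

3.71%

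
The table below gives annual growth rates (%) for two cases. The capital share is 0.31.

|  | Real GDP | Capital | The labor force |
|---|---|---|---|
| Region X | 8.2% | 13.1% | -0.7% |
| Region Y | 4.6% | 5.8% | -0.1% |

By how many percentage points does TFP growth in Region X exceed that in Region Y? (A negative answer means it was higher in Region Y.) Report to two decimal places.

1.75 percentage points

Labor's share = 1 − 0.31 = 0.69.
Region X: TFP = 8.2 − 4.061 + 0.483 = 4.622%.
Region Y: TFP = 4.6 − 1.798 + 0.069 = 2.871%.
Difference = 4.622 − (2.871) = 1.751 pp.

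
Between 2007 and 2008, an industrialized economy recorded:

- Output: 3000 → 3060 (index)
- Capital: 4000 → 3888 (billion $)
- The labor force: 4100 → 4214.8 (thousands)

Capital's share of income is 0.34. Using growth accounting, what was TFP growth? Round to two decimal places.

TFP growth was 1.10%.

Output growth = (3060 − 3000) / 3000 = 2%.
Capital growth = (3888 − 4000) / 4000 = -2.8%.
The labor force growth = (4214.8 − 4100) / 4100 = 2.8%.
Labor's share = 1 − 0.34 = 0.66.
Capital: 0.34 × (-2.8) = -0.952 pp.
The labor force: 0.66 × 2.8 = 1.848 pp.
TFP growth = 2 − 0.896 = 1.104%.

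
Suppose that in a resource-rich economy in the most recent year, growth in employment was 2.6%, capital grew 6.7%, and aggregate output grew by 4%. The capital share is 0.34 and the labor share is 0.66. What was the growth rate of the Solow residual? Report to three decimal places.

Labor's share = 1 − 0.34 = 0.66.
Capital: 0.34 × 6.7 = 2.278 pp.
Employment: 0.66 × 2.6 = 1.716 pp.
TFP growth = 4 − 3.994 = 0.006%.

The Solow residual growth was 0.006%.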